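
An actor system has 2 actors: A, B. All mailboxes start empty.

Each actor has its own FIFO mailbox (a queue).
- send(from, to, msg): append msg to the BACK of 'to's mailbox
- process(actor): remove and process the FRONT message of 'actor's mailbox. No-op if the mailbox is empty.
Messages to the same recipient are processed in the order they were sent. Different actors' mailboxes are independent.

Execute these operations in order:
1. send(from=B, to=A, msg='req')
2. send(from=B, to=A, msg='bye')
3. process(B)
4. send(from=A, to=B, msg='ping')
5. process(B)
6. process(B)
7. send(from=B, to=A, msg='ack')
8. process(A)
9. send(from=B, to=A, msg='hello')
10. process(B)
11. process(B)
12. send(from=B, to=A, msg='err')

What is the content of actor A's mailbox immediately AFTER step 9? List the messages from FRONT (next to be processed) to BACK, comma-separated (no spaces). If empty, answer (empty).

After 1 (send(from=B, to=A, msg='req')): A:[req] B:[]
After 2 (send(from=B, to=A, msg='bye')): A:[req,bye] B:[]
After 3 (process(B)): A:[req,bye] B:[]
After 4 (send(from=A, to=B, msg='ping')): A:[req,bye] B:[ping]
After 5 (process(B)): A:[req,bye] B:[]
After 6 (process(B)): A:[req,bye] B:[]
After 7 (send(from=B, to=A, msg='ack')): A:[req,bye,ack] B:[]
After 8 (process(A)): A:[bye,ack] B:[]
After 9 (send(from=B, to=A, msg='hello')): A:[bye,ack,hello] B:[]

bye,ack,hello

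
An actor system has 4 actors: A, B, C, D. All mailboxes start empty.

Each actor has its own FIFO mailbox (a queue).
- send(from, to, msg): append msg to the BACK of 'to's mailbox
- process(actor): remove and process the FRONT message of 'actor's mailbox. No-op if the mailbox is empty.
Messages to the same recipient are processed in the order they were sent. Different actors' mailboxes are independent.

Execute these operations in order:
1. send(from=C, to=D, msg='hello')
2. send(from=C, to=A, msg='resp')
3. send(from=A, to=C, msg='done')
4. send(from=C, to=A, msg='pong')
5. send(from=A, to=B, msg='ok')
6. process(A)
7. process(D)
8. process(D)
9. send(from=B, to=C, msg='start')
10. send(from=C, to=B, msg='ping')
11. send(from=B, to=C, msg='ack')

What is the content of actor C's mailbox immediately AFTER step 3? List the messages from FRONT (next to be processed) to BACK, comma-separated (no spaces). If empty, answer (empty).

After 1 (send(from=C, to=D, msg='hello')): A:[] B:[] C:[] D:[hello]
After 2 (send(from=C, to=A, msg='resp')): A:[resp] B:[] C:[] D:[hello]
After 3 (send(from=A, to=C, msg='done')): A:[resp] B:[] C:[done] D:[hello]

done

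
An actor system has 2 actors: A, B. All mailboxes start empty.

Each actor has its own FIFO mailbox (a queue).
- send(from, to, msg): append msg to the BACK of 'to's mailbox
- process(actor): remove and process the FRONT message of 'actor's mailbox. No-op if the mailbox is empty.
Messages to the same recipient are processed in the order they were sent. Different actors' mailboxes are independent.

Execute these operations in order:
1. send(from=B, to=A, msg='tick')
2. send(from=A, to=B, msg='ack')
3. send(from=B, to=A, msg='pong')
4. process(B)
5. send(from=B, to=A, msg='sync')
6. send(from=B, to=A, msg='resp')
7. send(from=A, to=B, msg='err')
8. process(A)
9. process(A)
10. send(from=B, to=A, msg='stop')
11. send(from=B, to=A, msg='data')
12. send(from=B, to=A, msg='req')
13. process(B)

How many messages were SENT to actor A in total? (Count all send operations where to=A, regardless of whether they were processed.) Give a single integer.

After 1 (send(from=B, to=A, msg='tick')): A:[tick] B:[]
After 2 (send(from=A, to=B, msg='ack')): A:[tick] B:[ack]
After 3 (send(from=B, to=A, msg='pong')): A:[tick,pong] B:[ack]
After 4 (process(B)): A:[tick,pong] B:[]
After 5 (send(from=B, to=A, msg='sync')): A:[tick,pong,sync] B:[]
After 6 (send(from=B, to=A, msg='resp')): A:[tick,pong,sync,resp] B:[]
After 7 (send(from=A, to=B, msg='err')): A:[tick,pong,sync,resp] B:[err]
After 8 (process(A)): A:[pong,sync,resp] B:[err]
After 9 (process(A)): A:[sync,resp] B:[err]
After 10 (send(from=B, to=A, msg='stop')): A:[sync,resp,stop] B:[err]
After 11 (send(from=B, to=A, msg='data')): A:[sync,resp,stop,data] B:[err]
After 12 (send(from=B, to=A, msg='req')): A:[sync,resp,stop,data,req] B:[err]
After 13 (process(B)): A:[sync,resp,stop,data,req] B:[]

Answer: 7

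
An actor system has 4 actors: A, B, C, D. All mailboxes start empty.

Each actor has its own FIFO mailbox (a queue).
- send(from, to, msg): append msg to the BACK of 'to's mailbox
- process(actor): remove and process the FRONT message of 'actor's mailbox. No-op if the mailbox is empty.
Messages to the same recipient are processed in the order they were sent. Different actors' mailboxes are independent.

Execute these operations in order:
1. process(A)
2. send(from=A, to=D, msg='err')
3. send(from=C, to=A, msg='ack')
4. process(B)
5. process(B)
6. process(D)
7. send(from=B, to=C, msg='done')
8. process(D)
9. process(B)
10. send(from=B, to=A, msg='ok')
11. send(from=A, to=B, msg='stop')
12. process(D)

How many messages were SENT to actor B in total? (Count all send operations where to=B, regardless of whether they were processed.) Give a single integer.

After 1 (process(A)): A:[] B:[] C:[] D:[]
After 2 (send(from=A, to=D, msg='err')): A:[] B:[] C:[] D:[err]
After 3 (send(from=C, to=A, msg='ack')): A:[ack] B:[] C:[] D:[err]
After 4 (process(B)): A:[ack] B:[] C:[] D:[err]
After 5 (process(B)): A:[ack] B:[] C:[] D:[err]
After 6 (process(D)): A:[ack] B:[] C:[] D:[]
After 7 (send(from=B, to=C, msg='done')): A:[ack] B:[] C:[done] D:[]
After 8 (process(D)): A:[ack] B:[] C:[done] D:[]
After 9 (process(B)): A:[ack] B:[] C:[done] D:[]
After 10 (send(from=B, to=A, msg='ok')): A:[ack,ok] B:[] C:[done] D:[]
After 11 (send(from=A, to=B, msg='stop')): A:[ack,ok] B:[stop] C:[done] D:[]
After 12 (process(D)): A:[ack,ok] B:[stop] C:[done] D:[]

Answer: 1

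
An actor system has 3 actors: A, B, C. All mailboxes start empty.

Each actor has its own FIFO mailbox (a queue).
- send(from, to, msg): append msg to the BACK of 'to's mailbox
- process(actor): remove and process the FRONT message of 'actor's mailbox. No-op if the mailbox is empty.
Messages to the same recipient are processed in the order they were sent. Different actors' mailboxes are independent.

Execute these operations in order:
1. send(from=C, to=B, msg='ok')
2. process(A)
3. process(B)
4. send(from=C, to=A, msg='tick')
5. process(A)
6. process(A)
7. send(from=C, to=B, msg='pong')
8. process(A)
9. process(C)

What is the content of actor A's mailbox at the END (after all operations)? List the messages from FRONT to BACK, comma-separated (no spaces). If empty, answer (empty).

Answer: (empty)

Derivation:
After 1 (send(from=C, to=B, msg='ok')): A:[] B:[ok] C:[]
After 2 (process(A)): A:[] B:[ok] C:[]
After 3 (process(B)): A:[] B:[] C:[]
After 4 (send(from=C, to=A, msg='tick')): A:[tick] B:[] C:[]
After 5 (process(A)): A:[] B:[] C:[]
After 6 (process(A)): A:[] B:[] C:[]
After 7 (send(from=C, to=B, msg='pong')): A:[] B:[pong] C:[]
After 8 (process(A)): A:[] B:[pong] C:[]
After 9 (process(C)): A:[] B:[pong] C:[]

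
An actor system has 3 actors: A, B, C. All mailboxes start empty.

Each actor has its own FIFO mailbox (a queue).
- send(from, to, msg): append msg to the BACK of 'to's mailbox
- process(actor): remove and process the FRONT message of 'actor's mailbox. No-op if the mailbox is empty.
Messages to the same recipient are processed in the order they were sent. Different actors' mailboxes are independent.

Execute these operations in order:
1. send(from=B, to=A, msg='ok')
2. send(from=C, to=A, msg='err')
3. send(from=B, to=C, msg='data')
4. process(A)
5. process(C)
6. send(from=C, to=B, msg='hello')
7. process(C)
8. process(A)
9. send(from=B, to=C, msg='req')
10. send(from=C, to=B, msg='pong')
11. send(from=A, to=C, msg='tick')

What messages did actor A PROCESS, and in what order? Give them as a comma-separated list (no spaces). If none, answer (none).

Answer: ok,err

Derivation:
After 1 (send(from=B, to=A, msg='ok')): A:[ok] B:[] C:[]
After 2 (send(from=C, to=A, msg='err')): A:[ok,err] B:[] C:[]
After 3 (send(from=B, to=C, msg='data')): A:[ok,err] B:[] C:[data]
After 4 (process(A)): A:[err] B:[] C:[data]
After 5 (process(C)): A:[err] B:[] C:[]
After 6 (send(from=C, to=B, msg='hello')): A:[err] B:[hello] C:[]
After 7 (process(C)): A:[err] B:[hello] C:[]
After 8 (process(A)): A:[] B:[hello] C:[]
After 9 (send(from=B, to=C, msg='req')): A:[] B:[hello] C:[req]
After 10 (send(from=C, to=B, msg='pong')): A:[] B:[hello,pong] C:[req]
After 11 (send(from=A, to=C, msg='tick')): A:[] B:[hello,pong] C:[req,tick]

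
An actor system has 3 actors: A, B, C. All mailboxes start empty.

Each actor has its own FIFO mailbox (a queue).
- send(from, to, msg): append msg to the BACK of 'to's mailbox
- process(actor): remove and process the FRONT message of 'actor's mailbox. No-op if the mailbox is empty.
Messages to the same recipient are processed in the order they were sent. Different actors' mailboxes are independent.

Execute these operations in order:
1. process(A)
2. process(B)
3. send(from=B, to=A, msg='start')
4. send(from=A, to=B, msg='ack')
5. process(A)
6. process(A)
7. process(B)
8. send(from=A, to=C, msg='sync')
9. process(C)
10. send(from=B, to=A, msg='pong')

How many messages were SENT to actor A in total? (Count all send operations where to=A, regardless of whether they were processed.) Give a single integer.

Answer: 2

Derivation:
After 1 (process(A)): A:[] B:[] C:[]
After 2 (process(B)): A:[] B:[] C:[]
After 3 (send(from=B, to=A, msg='start')): A:[start] B:[] C:[]
After 4 (send(from=A, to=B, msg='ack')): A:[start] B:[ack] C:[]
After 5 (process(A)): A:[] B:[ack] C:[]
After 6 (process(A)): A:[] B:[ack] C:[]
After 7 (process(B)): A:[] B:[] C:[]
After 8 (send(from=A, to=C, msg='sync')): A:[] B:[] C:[sync]
After 9 (process(C)): A:[] B:[] C:[]
After 10 (send(from=B, to=A, msg='pong')): A:[pong] B:[] C:[]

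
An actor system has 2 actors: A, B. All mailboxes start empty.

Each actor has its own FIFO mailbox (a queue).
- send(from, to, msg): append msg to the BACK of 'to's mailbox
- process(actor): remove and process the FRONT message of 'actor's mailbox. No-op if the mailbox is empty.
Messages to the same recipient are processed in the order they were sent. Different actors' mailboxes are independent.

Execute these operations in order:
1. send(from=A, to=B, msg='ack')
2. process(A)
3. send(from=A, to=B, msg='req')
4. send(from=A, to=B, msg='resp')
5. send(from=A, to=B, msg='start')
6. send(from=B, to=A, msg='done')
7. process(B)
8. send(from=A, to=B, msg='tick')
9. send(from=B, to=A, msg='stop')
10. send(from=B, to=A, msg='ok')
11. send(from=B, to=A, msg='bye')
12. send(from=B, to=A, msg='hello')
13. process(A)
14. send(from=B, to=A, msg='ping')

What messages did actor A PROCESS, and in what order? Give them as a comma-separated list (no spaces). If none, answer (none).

Answer: done

Derivation:
After 1 (send(from=A, to=B, msg='ack')): A:[] B:[ack]
After 2 (process(A)): A:[] B:[ack]
After 3 (send(from=A, to=B, msg='req')): A:[] B:[ack,req]
After 4 (send(from=A, to=B, msg='resp')): A:[] B:[ack,req,resp]
After 5 (send(from=A, to=B, msg='start')): A:[] B:[ack,req,resp,start]
After 6 (send(from=B, to=A, msg='done')): A:[done] B:[ack,req,resp,start]
After 7 (process(B)): A:[done] B:[req,resp,start]
After 8 (send(from=A, to=B, msg='tick')): A:[done] B:[req,resp,start,tick]
After 9 (send(from=B, to=A, msg='stop')): A:[done,stop] B:[req,resp,start,tick]
After 10 (send(from=B, to=A, msg='ok')): A:[done,stop,ok] B:[req,resp,start,tick]
After 11 (send(from=B, to=A, msg='bye')): A:[done,stop,ok,bye] B:[req,resp,start,tick]
After 12 (send(from=B, to=A, msg='hello')): A:[done,stop,ok,bye,hello] B:[req,resp,start,tick]
After 13 (process(A)): A:[stop,ok,bye,hello] B:[req,resp,start,tick]
After 14 (send(from=B, to=A, msg='ping')): A:[stop,ok,bye,hello,ping] B:[req,resp,start,tick]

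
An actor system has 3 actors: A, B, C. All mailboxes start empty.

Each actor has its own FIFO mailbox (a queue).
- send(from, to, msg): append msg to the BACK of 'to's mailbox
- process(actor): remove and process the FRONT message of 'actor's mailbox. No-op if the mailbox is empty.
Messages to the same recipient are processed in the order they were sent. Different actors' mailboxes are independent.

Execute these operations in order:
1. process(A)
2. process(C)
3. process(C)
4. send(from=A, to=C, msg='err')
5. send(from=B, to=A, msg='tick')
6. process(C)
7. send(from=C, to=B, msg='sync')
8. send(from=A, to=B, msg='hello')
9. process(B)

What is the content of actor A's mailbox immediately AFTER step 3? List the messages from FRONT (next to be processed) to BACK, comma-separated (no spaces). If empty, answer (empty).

After 1 (process(A)): A:[] B:[] C:[]
After 2 (process(C)): A:[] B:[] C:[]
After 3 (process(C)): A:[] B:[] C:[]

(empty)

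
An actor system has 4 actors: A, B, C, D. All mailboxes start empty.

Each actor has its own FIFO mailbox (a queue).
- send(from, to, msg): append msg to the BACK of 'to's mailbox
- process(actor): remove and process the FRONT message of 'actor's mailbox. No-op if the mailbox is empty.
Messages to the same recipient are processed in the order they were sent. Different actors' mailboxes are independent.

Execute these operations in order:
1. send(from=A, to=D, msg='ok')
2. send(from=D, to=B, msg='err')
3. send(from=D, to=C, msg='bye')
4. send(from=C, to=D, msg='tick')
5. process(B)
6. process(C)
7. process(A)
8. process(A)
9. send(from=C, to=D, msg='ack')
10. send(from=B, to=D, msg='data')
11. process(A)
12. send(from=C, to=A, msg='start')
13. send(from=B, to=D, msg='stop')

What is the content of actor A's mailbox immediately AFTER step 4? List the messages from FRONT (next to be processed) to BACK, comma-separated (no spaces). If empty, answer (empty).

After 1 (send(from=A, to=D, msg='ok')): A:[] B:[] C:[] D:[ok]
After 2 (send(from=D, to=B, msg='err')): A:[] B:[err] C:[] D:[ok]
After 3 (send(from=D, to=C, msg='bye')): A:[] B:[err] C:[bye] D:[ok]
After 4 (send(from=C, to=D, msg='tick')): A:[] B:[err] C:[bye] D:[ok,tick]

(empty)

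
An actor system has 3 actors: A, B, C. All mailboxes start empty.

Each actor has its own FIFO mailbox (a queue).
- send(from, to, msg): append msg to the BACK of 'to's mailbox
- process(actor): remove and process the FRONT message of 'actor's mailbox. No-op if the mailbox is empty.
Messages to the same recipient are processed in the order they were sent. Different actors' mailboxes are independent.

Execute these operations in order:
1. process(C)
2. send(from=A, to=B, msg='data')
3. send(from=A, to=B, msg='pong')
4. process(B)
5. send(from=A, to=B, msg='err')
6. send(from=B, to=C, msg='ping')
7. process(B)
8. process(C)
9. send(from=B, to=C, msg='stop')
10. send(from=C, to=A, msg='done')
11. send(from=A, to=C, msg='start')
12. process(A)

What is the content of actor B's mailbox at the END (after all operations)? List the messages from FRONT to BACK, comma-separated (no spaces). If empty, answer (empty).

After 1 (process(C)): A:[] B:[] C:[]
After 2 (send(from=A, to=B, msg='data')): A:[] B:[data] C:[]
After 3 (send(from=A, to=B, msg='pong')): A:[] B:[data,pong] C:[]
After 4 (process(B)): A:[] B:[pong] C:[]
After 5 (send(from=A, to=B, msg='err')): A:[] B:[pong,err] C:[]
After 6 (send(from=B, to=C, msg='ping')): A:[] B:[pong,err] C:[ping]
After 7 (process(B)): A:[] B:[err] C:[ping]
After 8 (process(C)): A:[] B:[err] C:[]
After 9 (send(from=B, to=C, msg='stop')): A:[] B:[err] C:[stop]
After 10 (send(from=C, to=A, msg='done')): A:[done] B:[err] C:[stop]
After 11 (send(from=A, to=C, msg='start')): A:[done] B:[err] C:[stop,start]
After 12 (process(A)): A:[] B:[err] C:[stop,start]

Answer: err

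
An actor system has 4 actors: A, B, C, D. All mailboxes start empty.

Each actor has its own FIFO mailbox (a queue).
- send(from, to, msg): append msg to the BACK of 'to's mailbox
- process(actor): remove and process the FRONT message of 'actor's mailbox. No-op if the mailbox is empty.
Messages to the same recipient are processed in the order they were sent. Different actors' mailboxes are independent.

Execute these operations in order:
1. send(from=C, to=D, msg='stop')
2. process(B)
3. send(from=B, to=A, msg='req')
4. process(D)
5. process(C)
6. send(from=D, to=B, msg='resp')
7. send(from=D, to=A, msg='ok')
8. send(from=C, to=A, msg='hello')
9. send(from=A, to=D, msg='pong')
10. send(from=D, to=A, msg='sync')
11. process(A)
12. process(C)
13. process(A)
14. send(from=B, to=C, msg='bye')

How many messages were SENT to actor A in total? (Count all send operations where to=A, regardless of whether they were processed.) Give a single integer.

Answer: 4

Derivation:
After 1 (send(from=C, to=D, msg='stop')): A:[] B:[] C:[] D:[stop]
After 2 (process(B)): A:[] B:[] C:[] D:[stop]
After 3 (send(from=B, to=A, msg='req')): A:[req] B:[] C:[] D:[stop]
After 4 (process(D)): A:[req] B:[] C:[] D:[]
After 5 (process(C)): A:[req] B:[] C:[] D:[]
After 6 (send(from=D, to=B, msg='resp')): A:[req] B:[resp] C:[] D:[]
After 7 (send(from=D, to=A, msg='ok')): A:[req,ok] B:[resp] C:[] D:[]
After 8 (send(from=C, to=A, msg='hello')): A:[req,ok,hello] B:[resp] C:[] D:[]
After 9 (send(from=A, to=D, msg='pong')): A:[req,ok,hello] B:[resp] C:[] D:[pong]
After 10 (send(from=D, to=A, msg='sync')): A:[req,ok,hello,sync] B:[resp] C:[] D:[pong]
After 11 (process(A)): A:[ok,hello,sync] B:[resp] C:[] D:[pong]
After 12 (process(C)): A:[ok,hello,sync] B:[resp] C:[] D:[pong]
After 13 (process(A)): A:[hello,sync] B:[resp] C:[] D:[pong]
After 14 (send(from=B, to=C, msg='bye')): A:[hello,sync] B:[resp] C:[bye] D:[pong]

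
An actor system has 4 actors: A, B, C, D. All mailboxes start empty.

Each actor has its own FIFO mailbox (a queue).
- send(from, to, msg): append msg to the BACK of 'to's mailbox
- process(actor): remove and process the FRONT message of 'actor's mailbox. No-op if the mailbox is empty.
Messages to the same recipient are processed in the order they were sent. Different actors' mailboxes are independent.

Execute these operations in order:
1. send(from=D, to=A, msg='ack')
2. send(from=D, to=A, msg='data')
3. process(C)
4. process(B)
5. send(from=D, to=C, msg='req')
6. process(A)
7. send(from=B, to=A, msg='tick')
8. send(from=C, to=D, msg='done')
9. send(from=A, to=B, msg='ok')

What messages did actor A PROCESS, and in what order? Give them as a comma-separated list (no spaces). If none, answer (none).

After 1 (send(from=D, to=A, msg='ack')): A:[ack] B:[] C:[] D:[]
After 2 (send(from=D, to=A, msg='data')): A:[ack,data] B:[] C:[] D:[]
After 3 (process(C)): A:[ack,data] B:[] C:[] D:[]
After 4 (process(B)): A:[ack,data] B:[] C:[] D:[]
After 5 (send(from=D, to=C, msg='req')): A:[ack,data] B:[] C:[req] D:[]
After 6 (process(A)): A:[data] B:[] C:[req] D:[]
After 7 (send(from=B, to=A, msg='tick')): A:[data,tick] B:[] C:[req] D:[]
After 8 (send(from=C, to=D, msg='done')): A:[data,tick] B:[] C:[req] D:[done]
After 9 (send(from=A, to=B, msg='ok')): A:[data,tick] B:[ok] C:[req] D:[done]

Answer: ack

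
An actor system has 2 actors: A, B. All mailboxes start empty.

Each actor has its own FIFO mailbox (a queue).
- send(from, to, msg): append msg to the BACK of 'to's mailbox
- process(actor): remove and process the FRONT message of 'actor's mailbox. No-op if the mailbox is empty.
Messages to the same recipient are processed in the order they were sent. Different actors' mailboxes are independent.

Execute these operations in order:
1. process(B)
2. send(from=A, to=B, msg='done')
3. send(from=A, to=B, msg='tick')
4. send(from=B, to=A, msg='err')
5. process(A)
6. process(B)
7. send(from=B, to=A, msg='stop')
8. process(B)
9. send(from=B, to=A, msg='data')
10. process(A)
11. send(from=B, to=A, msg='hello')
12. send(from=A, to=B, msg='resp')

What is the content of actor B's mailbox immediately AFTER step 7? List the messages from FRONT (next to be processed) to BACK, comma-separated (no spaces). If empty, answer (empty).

After 1 (process(B)): A:[] B:[]
After 2 (send(from=A, to=B, msg='done')): A:[] B:[done]
After 3 (send(from=A, to=B, msg='tick')): A:[] B:[done,tick]
After 4 (send(from=B, to=A, msg='err')): A:[err] B:[done,tick]
After 5 (process(A)): A:[] B:[done,tick]
After 6 (process(B)): A:[] B:[tick]
After 7 (send(from=B, to=A, msg='stop')): A:[stop] B:[tick]

tick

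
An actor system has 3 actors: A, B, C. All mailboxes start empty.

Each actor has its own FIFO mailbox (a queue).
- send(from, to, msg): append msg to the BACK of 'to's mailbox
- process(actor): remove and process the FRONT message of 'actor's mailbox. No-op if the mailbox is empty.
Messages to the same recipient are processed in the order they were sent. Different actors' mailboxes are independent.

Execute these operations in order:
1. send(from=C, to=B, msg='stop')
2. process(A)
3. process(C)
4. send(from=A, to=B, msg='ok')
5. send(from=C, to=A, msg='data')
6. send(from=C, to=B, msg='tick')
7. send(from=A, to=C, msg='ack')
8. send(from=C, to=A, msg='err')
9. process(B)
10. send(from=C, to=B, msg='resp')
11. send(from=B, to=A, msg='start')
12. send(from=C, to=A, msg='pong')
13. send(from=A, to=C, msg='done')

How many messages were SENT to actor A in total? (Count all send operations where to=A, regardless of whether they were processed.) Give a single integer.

Answer: 4

Derivation:
After 1 (send(from=C, to=B, msg='stop')): A:[] B:[stop] C:[]
After 2 (process(A)): A:[] B:[stop] C:[]
After 3 (process(C)): A:[] B:[stop] C:[]
After 4 (send(from=A, to=B, msg='ok')): A:[] B:[stop,ok] C:[]
After 5 (send(from=C, to=A, msg='data')): A:[data] B:[stop,ok] C:[]
After 6 (send(from=C, to=B, msg='tick')): A:[data] B:[stop,ok,tick] C:[]
After 7 (send(from=A, to=C, msg='ack')): A:[data] B:[stop,ok,tick] C:[ack]
After 8 (send(from=C, to=A, msg='err')): A:[data,err] B:[stop,ok,tick] C:[ack]
After 9 (process(B)): A:[data,err] B:[ok,tick] C:[ack]
After 10 (send(from=C, to=B, msg='resp')): A:[data,err] B:[ok,tick,resp] C:[ack]
After 11 (send(from=B, to=A, msg='start')): A:[data,err,start] B:[ok,tick,resp] C:[ack]
After 12 (send(from=C, to=A, msg='pong')): A:[data,err,start,pong] B:[ok,tick,resp] C:[ack]
After 13 (send(from=A, to=C, msg='done')): A:[data,err,start,pong] B:[ok,tick,resp] C:[ack,done]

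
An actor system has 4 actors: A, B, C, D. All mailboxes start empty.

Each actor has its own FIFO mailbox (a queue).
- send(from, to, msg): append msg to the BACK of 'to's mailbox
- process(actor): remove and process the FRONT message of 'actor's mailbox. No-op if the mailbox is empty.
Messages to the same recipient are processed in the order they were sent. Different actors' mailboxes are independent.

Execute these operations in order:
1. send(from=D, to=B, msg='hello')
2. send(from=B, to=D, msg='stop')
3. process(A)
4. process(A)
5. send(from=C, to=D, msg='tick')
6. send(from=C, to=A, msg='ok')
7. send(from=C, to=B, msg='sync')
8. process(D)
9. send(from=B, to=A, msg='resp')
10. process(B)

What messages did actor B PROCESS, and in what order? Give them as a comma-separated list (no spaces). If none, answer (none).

Answer: hello

Derivation:
After 1 (send(from=D, to=B, msg='hello')): A:[] B:[hello] C:[] D:[]
After 2 (send(from=B, to=D, msg='stop')): A:[] B:[hello] C:[] D:[stop]
After 3 (process(A)): A:[] B:[hello] C:[] D:[stop]
After 4 (process(A)): A:[] B:[hello] C:[] D:[stop]
After 5 (send(from=C, to=D, msg='tick')): A:[] B:[hello] C:[] D:[stop,tick]
After 6 (send(from=C, to=A, msg='ok')): A:[ok] B:[hello] C:[] D:[stop,tick]
After 7 (send(from=C, to=B, msg='sync')): A:[ok] B:[hello,sync] C:[] D:[stop,tick]
After 8 (process(D)): A:[ok] B:[hello,sync] C:[] D:[tick]
After 9 (send(from=B, to=A, msg='resp')): A:[ok,resp] B:[hello,sync] C:[] D:[tick]
After 10 (process(B)): A:[ok,resp] B:[sync] C:[] D:[tick]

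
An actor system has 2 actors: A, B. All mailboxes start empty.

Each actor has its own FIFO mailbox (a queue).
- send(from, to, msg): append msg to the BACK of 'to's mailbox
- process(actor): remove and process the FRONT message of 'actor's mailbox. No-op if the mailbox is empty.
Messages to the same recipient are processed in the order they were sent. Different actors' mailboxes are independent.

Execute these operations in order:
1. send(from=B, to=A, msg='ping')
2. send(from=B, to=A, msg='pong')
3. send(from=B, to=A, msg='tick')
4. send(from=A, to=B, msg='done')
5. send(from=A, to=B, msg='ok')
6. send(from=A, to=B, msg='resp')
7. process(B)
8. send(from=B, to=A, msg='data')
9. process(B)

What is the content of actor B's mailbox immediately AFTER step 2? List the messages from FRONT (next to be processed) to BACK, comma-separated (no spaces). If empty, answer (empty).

After 1 (send(from=B, to=A, msg='ping')): A:[ping] B:[]
After 2 (send(from=B, to=A, msg='pong')): A:[ping,pong] B:[]

(empty)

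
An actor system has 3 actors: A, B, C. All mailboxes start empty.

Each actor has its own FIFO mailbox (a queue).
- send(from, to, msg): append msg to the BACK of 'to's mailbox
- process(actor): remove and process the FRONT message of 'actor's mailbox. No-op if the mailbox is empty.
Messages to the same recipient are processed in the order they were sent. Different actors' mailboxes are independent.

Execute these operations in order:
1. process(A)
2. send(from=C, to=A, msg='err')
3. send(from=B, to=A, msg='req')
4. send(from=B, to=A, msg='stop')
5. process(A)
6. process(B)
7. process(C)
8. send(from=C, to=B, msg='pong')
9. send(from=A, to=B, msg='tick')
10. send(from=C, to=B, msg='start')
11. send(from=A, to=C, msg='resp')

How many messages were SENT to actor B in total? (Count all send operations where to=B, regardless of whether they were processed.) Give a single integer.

Answer: 3

Derivation:
After 1 (process(A)): A:[] B:[] C:[]
After 2 (send(from=C, to=A, msg='err')): A:[err] B:[] C:[]
After 3 (send(from=B, to=A, msg='req')): A:[err,req] B:[] C:[]
After 4 (send(from=B, to=A, msg='stop')): A:[err,req,stop] B:[] C:[]
After 5 (process(A)): A:[req,stop] B:[] C:[]
After 6 (process(B)): A:[req,stop] B:[] C:[]
After 7 (process(C)): A:[req,stop] B:[] C:[]
After 8 (send(from=C, to=B, msg='pong')): A:[req,stop] B:[pong] C:[]
After 9 (send(from=A, to=B, msg='tick')): A:[req,stop] B:[pong,tick] C:[]
After 10 (send(from=C, to=B, msg='start')): A:[req,stop] B:[pong,tick,start] C:[]
After 11 (send(from=A, to=C, msg='resp')): A:[req,stop] B:[pong,tick,start] C:[resp]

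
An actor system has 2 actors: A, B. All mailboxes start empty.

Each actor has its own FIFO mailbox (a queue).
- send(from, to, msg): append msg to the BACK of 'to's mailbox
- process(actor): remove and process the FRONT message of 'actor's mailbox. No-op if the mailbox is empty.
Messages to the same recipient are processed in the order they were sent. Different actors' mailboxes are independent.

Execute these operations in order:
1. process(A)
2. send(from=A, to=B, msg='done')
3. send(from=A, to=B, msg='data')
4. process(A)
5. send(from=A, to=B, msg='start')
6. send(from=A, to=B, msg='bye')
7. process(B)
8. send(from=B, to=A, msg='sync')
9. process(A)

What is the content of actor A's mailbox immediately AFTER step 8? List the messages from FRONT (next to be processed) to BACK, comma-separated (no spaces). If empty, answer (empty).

After 1 (process(A)): A:[] B:[]
After 2 (send(from=A, to=B, msg='done')): A:[] B:[done]
After 3 (send(from=A, to=B, msg='data')): A:[] B:[done,data]
After 4 (process(A)): A:[] B:[done,data]
After 5 (send(from=A, to=B, msg='start')): A:[] B:[done,data,start]
After 6 (send(from=A, to=B, msg='bye')): A:[] B:[done,data,start,bye]
After 7 (process(B)): A:[] B:[data,start,bye]
After 8 (send(from=B, to=A, msg='sync')): A:[sync] B:[data,start,bye]

sync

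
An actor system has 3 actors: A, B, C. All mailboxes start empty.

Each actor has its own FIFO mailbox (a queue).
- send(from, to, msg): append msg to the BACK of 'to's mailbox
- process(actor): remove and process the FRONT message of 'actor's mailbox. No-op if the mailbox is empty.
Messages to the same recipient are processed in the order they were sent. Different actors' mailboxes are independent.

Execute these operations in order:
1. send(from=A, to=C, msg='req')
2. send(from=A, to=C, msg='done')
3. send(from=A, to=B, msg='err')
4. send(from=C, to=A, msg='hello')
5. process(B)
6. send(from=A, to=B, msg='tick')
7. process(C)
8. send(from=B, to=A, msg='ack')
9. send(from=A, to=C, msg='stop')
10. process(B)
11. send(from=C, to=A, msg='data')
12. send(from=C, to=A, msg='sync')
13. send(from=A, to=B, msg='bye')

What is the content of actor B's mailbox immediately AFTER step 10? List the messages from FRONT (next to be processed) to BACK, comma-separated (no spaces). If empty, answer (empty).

After 1 (send(from=A, to=C, msg='req')): A:[] B:[] C:[req]
After 2 (send(from=A, to=C, msg='done')): A:[] B:[] C:[req,done]
After 3 (send(from=A, to=B, msg='err')): A:[] B:[err] C:[req,done]
After 4 (send(from=C, to=A, msg='hello')): A:[hello] B:[err] C:[req,done]
After 5 (process(B)): A:[hello] B:[] C:[req,done]
After 6 (send(from=A, to=B, msg='tick')): A:[hello] B:[tick] C:[req,done]
After 7 (process(C)): A:[hello] B:[tick] C:[done]
After 8 (send(from=B, to=A, msg='ack')): A:[hello,ack] B:[tick] C:[done]
After 9 (send(from=A, to=C, msg='stop')): A:[hello,ack] B:[tick] C:[done,stop]
After 10 (process(B)): A:[hello,ack] B:[] C:[done,stop]

(empty)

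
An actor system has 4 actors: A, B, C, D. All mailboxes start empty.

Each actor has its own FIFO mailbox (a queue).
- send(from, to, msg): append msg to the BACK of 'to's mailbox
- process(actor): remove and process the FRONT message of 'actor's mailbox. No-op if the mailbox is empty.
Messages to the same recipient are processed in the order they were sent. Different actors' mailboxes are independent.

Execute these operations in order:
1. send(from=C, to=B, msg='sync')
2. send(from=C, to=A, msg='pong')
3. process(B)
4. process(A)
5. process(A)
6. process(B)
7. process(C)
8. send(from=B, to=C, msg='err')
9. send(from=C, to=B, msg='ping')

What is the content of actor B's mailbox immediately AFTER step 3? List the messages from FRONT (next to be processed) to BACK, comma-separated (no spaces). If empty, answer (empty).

After 1 (send(from=C, to=B, msg='sync')): A:[] B:[sync] C:[] D:[]
After 2 (send(from=C, to=A, msg='pong')): A:[pong] B:[sync] C:[] D:[]
After 3 (process(B)): A:[pong] B:[] C:[] D:[]

(empty)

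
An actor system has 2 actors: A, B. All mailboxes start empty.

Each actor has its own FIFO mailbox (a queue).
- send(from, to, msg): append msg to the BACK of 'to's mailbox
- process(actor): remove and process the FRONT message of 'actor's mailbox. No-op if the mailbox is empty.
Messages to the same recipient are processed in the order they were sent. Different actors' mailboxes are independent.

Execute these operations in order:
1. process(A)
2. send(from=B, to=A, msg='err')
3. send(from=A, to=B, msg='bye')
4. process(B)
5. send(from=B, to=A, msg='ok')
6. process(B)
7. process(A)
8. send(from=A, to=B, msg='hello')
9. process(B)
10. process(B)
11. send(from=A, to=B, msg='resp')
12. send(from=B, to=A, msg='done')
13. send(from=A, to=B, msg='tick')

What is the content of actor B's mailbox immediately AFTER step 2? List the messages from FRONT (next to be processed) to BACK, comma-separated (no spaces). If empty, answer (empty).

After 1 (process(A)): A:[] B:[]
After 2 (send(from=B, to=A, msg='err')): A:[err] B:[]

(empty)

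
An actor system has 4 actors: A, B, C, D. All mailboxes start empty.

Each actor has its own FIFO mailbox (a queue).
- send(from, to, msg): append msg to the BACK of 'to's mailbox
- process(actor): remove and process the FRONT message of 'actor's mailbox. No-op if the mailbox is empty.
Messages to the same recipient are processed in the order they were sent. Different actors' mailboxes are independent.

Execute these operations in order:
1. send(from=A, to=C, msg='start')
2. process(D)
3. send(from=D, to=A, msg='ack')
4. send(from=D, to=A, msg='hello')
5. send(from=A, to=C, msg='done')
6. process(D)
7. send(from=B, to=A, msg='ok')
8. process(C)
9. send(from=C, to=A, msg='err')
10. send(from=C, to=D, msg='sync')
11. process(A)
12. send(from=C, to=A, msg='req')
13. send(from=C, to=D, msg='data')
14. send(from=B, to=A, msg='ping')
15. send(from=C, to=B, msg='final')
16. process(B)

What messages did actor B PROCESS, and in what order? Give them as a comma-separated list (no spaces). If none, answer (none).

After 1 (send(from=A, to=C, msg='start')): A:[] B:[] C:[start] D:[]
After 2 (process(D)): A:[] B:[] C:[start] D:[]
After 3 (send(from=D, to=A, msg='ack')): A:[ack] B:[] C:[start] D:[]
After 4 (send(from=D, to=A, msg='hello')): A:[ack,hello] B:[] C:[start] D:[]
After 5 (send(from=A, to=C, msg='done')): A:[ack,hello] B:[] C:[start,done] D:[]
After 6 (process(D)): A:[ack,hello] B:[] C:[start,done] D:[]
After 7 (send(from=B, to=A, msg='ok')): A:[ack,hello,ok] B:[] C:[start,done] D:[]
After 8 (process(C)): A:[ack,hello,ok] B:[] C:[done] D:[]
After 9 (send(from=C, to=A, msg='err')): A:[ack,hello,ok,err] B:[] C:[done] D:[]
After 10 (send(from=C, to=D, msg='sync')): A:[ack,hello,ok,err] B:[] C:[done] D:[sync]
After 11 (process(A)): A:[hello,ok,err] B:[] C:[done] D:[sync]
After 12 (send(from=C, to=A, msg='req')): A:[hello,ok,err,req] B:[] C:[done] D:[sync]
After 13 (send(from=C, to=D, msg='data')): A:[hello,ok,err,req] B:[] C:[done] D:[sync,data]
After 14 (send(from=B, to=A, msg='ping')): A:[hello,ok,err,req,ping] B:[] C:[done] D:[sync,data]
After 15 (send(from=C, to=B, msg='final')): A:[hello,ok,err,req,ping] B:[final] C:[done] D:[sync,data]
After 16 (process(B)): A:[hello,ok,err,req,ping] B:[] C:[done] D:[sync,data]

Answer: final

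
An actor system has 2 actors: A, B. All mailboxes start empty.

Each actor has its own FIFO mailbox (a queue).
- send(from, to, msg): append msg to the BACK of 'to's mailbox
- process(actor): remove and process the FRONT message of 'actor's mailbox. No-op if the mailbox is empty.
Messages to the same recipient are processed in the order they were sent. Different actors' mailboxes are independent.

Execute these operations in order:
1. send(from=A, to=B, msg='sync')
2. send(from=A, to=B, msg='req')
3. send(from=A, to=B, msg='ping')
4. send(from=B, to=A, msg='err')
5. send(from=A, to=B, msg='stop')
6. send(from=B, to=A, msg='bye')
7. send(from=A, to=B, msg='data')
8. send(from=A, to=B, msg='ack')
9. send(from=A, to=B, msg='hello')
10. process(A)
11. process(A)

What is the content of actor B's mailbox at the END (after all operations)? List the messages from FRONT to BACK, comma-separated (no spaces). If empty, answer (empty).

Answer: sync,req,ping,stop,data,ack,hello

Derivation:
After 1 (send(from=A, to=B, msg='sync')): A:[] B:[sync]
After 2 (send(from=A, to=B, msg='req')): A:[] B:[sync,req]
After 3 (send(from=A, to=B, msg='ping')): A:[] B:[sync,req,ping]
After 4 (send(from=B, to=A, msg='err')): A:[err] B:[sync,req,ping]
After 5 (send(from=A, to=B, msg='stop')): A:[err] B:[sync,req,ping,stop]
After 6 (send(from=B, to=A, msg='bye')): A:[err,bye] B:[sync,req,ping,stop]
After 7 (send(from=A, to=B, msg='data')): A:[err,bye] B:[sync,req,ping,stop,data]
After 8 (send(from=A, to=B, msg='ack')): A:[err,bye] B:[sync,req,ping,stop,data,ack]
After 9 (send(from=A, to=B, msg='hello')): A:[err,bye] B:[sync,req,ping,stop,data,ack,hello]
After 10 (process(A)): A:[bye] B:[sync,req,ping,stop,data,ack,hello]
After 11 (process(A)): A:[] B:[sync,req,ping,stop,data,ack,hello]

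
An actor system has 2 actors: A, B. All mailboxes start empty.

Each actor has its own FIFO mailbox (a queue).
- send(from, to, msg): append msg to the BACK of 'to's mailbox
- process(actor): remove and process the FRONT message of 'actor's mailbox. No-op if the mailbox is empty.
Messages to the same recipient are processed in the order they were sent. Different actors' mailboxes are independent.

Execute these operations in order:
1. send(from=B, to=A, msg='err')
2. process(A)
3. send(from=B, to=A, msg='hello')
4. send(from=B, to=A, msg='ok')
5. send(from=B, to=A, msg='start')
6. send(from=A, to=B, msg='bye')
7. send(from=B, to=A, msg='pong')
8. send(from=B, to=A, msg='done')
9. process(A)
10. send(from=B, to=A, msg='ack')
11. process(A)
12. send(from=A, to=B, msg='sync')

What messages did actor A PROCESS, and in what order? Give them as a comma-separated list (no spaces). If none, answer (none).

After 1 (send(from=B, to=A, msg='err')): A:[err] B:[]
After 2 (process(A)): A:[] B:[]
After 3 (send(from=B, to=A, msg='hello')): A:[hello] B:[]
After 4 (send(from=B, to=A, msg='ok')): A:[hello,ok] B:[]
After 5 (send(from=B, to=A, msg='start')): A:[hello,ok,start] B:[]
After 6 (send(from=A, to=B, msg='bye')): A:[hello,ok,start] B:[bye]
After 7 (send(from=B, to=A, msg='pong')): A:[hello,ok,start,pong] B:[bye]
After 8 (send(from=B, to=A, msg='done')): A:[hello,ok,start,pong,done] B:[bye]
After 9 (process(A)): A:[ok,start,pong,done] B:[bye]
After 10 (send(from=B, to=A, msg='ack')): A:[ok,start,pong,done,ack] B:[bye]
After 11 (process(A)): A:[start,pong,done,ack] B:[bye]
After 12 (send(from=A, to=B, msg='sync')): A:[start,pong,done,ack] B:[bye,sync]

Answer: err,hello,ok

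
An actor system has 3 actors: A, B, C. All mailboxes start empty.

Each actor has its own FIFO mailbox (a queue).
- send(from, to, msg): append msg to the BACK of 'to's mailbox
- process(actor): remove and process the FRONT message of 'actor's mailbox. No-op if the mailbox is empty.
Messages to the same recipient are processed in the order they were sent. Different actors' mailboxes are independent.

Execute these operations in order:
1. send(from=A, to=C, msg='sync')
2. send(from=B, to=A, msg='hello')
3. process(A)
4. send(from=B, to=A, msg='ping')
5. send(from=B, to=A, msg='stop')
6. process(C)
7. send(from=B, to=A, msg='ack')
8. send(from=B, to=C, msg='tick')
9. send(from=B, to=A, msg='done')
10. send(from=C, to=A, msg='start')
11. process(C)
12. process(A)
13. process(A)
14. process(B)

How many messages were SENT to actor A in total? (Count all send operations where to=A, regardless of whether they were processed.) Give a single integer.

After 1 (send(from=A, to=C, msg='sync')): A:[] B:[] C:[sync]
After 2 (send(from=B, to=A, msg='hello')): A:[hello] B:[] C:[sync]
After 3 (process(A)): A:[] B:[] C:[sync]
After 4 (send(from=B, to=A, msg='ping')): A:[ping] B:[] C:[sync]
After 5 (send(from=B, to=A, msg='stop')): A:[ping,stop] B:[] C:[sync]
After 6 (process(C)): A:[ping,stop] B:[] C:[]
After 7 (send(from=B, to=A, msg='ack')): A:[ping,stop,ack] B:[] C:[]
After 8 (send(from=B, to=C, msg='tick')): A:[ping,stop,ack] B:[] C:[tick]
After 9 (send(from=B, to=A, msg='done')): A:[ping,stop,ack,done] B:[] C:[tick]
After 10 (send(from=C, to=A, msg='start')): A:[ping,stop,ack,done,start] B:[] C:[tick]
After 11 (process(C)): A:[ping,stop,ack,done,start] B:[] C:[]
After 12 (process(A)): A:[stop,ack,done,start] B:[] C:[]
After 13 (process(A)): A:[ack,done,start] B:[] C:[]
After 14 (process(B)): A:[ack,done,start] B:[] C:[]

Answer: 6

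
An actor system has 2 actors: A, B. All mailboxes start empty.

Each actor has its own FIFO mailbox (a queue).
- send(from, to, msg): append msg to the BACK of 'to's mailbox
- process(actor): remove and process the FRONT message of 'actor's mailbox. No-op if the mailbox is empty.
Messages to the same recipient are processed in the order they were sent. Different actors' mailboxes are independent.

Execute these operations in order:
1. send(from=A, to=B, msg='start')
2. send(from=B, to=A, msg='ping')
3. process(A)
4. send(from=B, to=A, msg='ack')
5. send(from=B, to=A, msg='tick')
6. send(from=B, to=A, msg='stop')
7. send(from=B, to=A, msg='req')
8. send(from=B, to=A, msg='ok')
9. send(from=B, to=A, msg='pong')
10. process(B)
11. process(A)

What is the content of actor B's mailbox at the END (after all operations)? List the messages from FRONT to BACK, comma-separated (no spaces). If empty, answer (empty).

Answer: (empty)

Derivation:
After 1 (send(from=A, to=B, msg='start')): A:[] B:[start]
After 2 (send(from=B, to=A, msg='ping')): A:[ping] B:[start]
After 3 (process(A)): A:[] B:[start]
After 4 (send(from=B, to=A, msg='ack')): A:[ack] B:[start]
After 5 (send(from=B, to=A, msg='tick')): A:[ack,tick] B:[start]
After 6 (send(from=B, to=A, msg='stop')): A:[ack,tick,stop] B:[start]
After 7 (send(from=B, to=A, msg='req')): A:[ack,tick,stop,req] B:[start]
After 8 (send(from=B, to=A, msg='ok')): A:[ack,tick,stop,req,ok] B:[start]
After 9 (send(from=B, to=A, msg='pong')): A:[ack,tick,stop,req,ok,pong] B:[start]
After 10 (process(B)): A:[ack,tick,stop,req,ok,pong] B:[]
After 11 (process(A)): A:[tick,stop,req,ok,pong] B:[]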